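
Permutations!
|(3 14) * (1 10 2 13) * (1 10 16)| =|(1 16)(2 13 10)(3 14)| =6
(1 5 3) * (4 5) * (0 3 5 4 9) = (0 3 1 9) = [3, 9, 2, 1, 4, 5, 6, 7, 8, 0]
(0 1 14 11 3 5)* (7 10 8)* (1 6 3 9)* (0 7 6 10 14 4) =(0 10 8 6 3 5 7 14 11 9 1 4) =[10, 4, 2, 5, 0, 7, 3, 14, 6, 1, 8, 9, 12, 13, 11]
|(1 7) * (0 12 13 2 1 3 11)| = 8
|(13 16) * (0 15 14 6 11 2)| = |(0 15 14 6 11 2)(13 16)| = 6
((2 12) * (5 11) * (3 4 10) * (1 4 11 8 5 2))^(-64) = (1 12 2 11 3 10 4)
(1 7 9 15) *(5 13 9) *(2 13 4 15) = [0, 7, 13, 3, 15, 4, 6, 5, 8, 2, 10, 11, 12, 9, 14, 1] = (1 7 5 4 15)(2 13 9)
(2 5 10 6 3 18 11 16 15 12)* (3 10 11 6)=(2 5 11 16 15 12)(3 18 6 10)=[0, 1, 5, 18, 4, 11, 10, 7, 8, 9, 3, 16, 2, 13, 14, 12, 15, 17, 6]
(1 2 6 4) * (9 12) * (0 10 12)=(0 10 12 9)(1 2 6 4)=[10, 2, 6, 3, 1, 5, 4, 7, 8, 0, 12, 11, 9]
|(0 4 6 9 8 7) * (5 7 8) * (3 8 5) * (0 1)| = 9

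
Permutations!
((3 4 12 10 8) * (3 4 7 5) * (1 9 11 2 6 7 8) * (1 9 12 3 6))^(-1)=((1 12 10 9 11 2)(3 8 4)(5 6 7))^(-1)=(1 2 11 9 10 12)(3 4 8)(5 7 6)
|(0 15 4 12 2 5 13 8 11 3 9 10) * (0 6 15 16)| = 12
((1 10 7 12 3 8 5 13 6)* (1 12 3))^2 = ((1 10 7 3 8 5 13 6 12))^2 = (1 7 8 13 12 10 3 5 6)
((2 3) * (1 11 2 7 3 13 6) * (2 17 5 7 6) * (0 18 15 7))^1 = ((0 18 15 7 3 6 1 11 17 5)(2 13))^1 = (0 18 15 7 3 6 1 11 17 5)(2 13)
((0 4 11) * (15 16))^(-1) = (0 11 4)(15 16)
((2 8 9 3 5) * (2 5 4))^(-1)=(2 4 3 9 8)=((2 8 9 3 4))^(-1)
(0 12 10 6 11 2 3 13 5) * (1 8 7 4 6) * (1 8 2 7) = [12, 2, 3, 13, 6, 0, 11, 4, 1, 9, 8, 7, 10, 5] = (0 12 10 8 1 2 3 13 5)(4 6 11 7)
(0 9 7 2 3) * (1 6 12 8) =(0 9 7 2 3)(1 6 12 8) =[9, 6, 3, 0, 4, 5, 12, 2, 1, 7, 10, 11, 8]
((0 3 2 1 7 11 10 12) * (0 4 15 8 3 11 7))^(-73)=(0 3 4 11 2 15 10 1 8 12)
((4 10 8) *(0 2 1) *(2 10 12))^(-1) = (0 1 2 12 4 8 10)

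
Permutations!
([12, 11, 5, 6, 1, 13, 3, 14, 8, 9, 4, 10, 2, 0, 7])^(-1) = (0 13 5 2 12)(1 4 10 11)(3 6)(7 14)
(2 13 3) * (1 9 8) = (1 9 8)(2 13 3) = [0, 9, 13, 2, 4, 5, 6, 7, 1, 8, 10, 11, 12, 3]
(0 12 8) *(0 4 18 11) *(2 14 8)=(0 12 2 14 8 4 18 11)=[12, 1, 14, 3, 18, 5, 6, 7, 4, 9, 10, 0, 2, 13, 8, 15, 16, 17, 11]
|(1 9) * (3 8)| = |(1 9)(3 8)| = 2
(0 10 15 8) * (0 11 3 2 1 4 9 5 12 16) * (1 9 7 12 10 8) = [8, 4, 9, 2, 7, 10, 6, 12, 11, 5, 15, 3, 16, 13, 14, 1, 0] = (0 8 11 3 2 9 5 10 15 1 4 7 12 16)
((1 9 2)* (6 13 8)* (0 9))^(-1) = (0 1 2 9)(6 8 13)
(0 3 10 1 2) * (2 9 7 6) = [3, 9, 0, 10, 4, 5, 2, 6, 8, 7, 1] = (0 3 10 1 9 7 6 2)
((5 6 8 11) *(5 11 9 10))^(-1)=(11)(5 10 9 8 6)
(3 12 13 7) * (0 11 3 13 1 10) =(0 11 3 12 1 10)(7 13) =[11, 10, 2, 12, 4, 5, 6, 13, 8, 9, 0, 3, 1, 7]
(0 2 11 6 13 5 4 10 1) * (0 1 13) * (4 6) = (0 2 11 4 10 13 5 6) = [2, 1, 11, 3, 10, 6, 0, 7, 8, 9, 13, 4, 12, 5]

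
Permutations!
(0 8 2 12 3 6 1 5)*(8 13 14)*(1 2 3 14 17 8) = (0 13 17 8 3 6 2 12 14 1 5) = [13, 5, 12, 6, 4, 0, 2, 7, 3, 9, 10, 11, 14, 17, 1, 15, 16, 8]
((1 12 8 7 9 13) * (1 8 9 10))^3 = (1 13 10 9 7 12 8)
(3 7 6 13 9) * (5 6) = (3 7 5 6 13 9) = [0, 1, 2, 7, 4, 6, 13, 5, 8, 3, 10, 11, 12, 9]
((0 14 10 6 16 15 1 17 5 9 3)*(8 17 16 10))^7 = (17)(1 16 15)(6 10)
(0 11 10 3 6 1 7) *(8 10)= (0 11 8 10 3 6 1 7)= [11, 7, 2, 6, 4, 5, 1, 0, 10, 9, 3, 8]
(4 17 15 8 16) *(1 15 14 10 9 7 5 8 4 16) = [0, 15, 2, 3, 17, 8, 6, 5, 1, 7, 9, 11, 12, 13, 10, 4, 16, 14] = (1 15 4 17 14 10 9 7 5 8)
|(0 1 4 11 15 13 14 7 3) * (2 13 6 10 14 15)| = |(0 1 4 11 2 13 15 6 10 14 7 3)| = 12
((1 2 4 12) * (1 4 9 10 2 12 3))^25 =(1 12 4 3)(2 9 10)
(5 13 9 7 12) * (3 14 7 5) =(3 14 7 12)(5 13 9) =[0, 1, 2, 14, 4, 13, 6, 12, 8, 5, 10, 11, 3, 9, 7]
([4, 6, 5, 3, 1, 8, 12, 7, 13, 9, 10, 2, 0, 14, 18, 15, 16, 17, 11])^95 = [0, 1, 14, 3, 4, 18, 6, 7, 11, 9, 10, 13, 12, 2, 5, 15, 16, 17, 8]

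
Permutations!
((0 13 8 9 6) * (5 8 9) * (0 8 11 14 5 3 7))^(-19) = (0 9 8 7 13 6 3)(5 14 11)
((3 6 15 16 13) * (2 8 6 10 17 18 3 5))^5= (2 13 15 8 5 16 6)(3 10 17 18)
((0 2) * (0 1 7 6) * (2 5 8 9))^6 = (0 7 2 8)(1 9 5 6)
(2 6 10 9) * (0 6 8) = (0 6 10 9 2 8) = [6, 1, 8, 3, 4, 5, 10, 7, 0, 2, 9]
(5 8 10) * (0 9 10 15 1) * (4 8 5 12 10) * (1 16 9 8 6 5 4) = (0 8 15 16 9 1)(4 6 5)(10 12) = [8, 0, 2, 3, 6, 4, 5, 7, 15, 1, 12, 11, 10, 13, 14, 16, 9]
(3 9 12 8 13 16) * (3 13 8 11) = (3 9 12 11)(13 16) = [0, 1, 2, 9, 4, 5, 6, 7, 8, 12, 10, 3, 11, 16, 14, 15, 13]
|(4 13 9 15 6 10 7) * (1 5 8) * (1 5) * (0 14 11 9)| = |(0 14 11 9 15 6 10 7 4 13)(5 8)| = 10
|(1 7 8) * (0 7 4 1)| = 6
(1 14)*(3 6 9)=(1 14)(3 6 9)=[0, 14, 2, 6, 4, 5, 9, 7, 8, 3, 10, 11, 12, 13, 1]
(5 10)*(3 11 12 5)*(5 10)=[0, 1, 2, 11, 4, 5, 6, 7, 8, 9, 3, 12, 10]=(3 11 12 10)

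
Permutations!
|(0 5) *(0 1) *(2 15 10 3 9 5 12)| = 9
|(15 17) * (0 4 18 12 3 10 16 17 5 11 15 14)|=|(0 4 18 12 3 10 16 17 14)(5 11 15)|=9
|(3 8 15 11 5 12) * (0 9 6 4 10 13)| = |(0 9 6 4 10 13)(3 8 15 11 5 12)| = 6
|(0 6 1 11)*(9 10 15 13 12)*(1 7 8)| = |(0 6 7 8 1 11)(9 10 15 13 12)| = 30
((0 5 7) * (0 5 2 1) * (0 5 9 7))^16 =(9)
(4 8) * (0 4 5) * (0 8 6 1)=(0 4 6 1)(5 8)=[4, 0, 2, 3, 6, 8, 1, 7, 5]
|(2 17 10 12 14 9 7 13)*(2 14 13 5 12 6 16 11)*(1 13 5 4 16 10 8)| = 22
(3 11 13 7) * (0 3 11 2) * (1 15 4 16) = (0 3 2)(1 15 4 16)(7 11 13) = [3, 15, 0, 2, 16, 5, 6, 11, 8, 9, 10, 13, 12, 7, 14, 4, 1]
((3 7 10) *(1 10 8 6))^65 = ((1 10 3 7 8 6))^65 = (1 6 8 7 3 10)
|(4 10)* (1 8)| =2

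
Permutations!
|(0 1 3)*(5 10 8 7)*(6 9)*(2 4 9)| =12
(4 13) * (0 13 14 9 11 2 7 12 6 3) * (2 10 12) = (0 13 4 14 9 11 10 12 6 3)(2 7) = [13, 1, 7, 0, 14, 5, 3, 2, 8, 11, 12, 10, 6, 4, 9]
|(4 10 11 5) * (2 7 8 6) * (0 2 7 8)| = 20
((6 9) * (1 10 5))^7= ((1 10 5)(6 9))^7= (1 10 5)(6 9)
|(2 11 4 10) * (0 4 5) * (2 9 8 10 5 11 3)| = 6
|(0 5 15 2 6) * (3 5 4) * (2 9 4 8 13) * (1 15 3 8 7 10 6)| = 28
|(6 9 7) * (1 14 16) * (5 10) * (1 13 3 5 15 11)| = |(1 14 16 13 3 5 10 15 11)(6 9 7)| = 9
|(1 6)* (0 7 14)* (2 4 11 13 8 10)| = |(0 7 14)(1 6)(2 4 11 13 8 10)| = 6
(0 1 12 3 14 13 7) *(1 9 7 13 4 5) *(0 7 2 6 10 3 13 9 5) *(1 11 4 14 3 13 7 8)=[5, 12, 6, 3, 0, 11, 10, 8, 1, 2, 13, 4, 7, 9, 14]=(14)(0 5 11 4)(1 12 7 8)(2 6 10 13 9)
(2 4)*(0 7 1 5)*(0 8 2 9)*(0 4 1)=(0 7)(1 5 8 2)(4 9)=[7, 5, 1, 3, 9, 8, 6, 0, 2, 4]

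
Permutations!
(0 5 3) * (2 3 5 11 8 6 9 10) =(0 11 8 6 9 10 2 3) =[11, 1, 3, 0, 4, 5, 9, 7, 6, 10, 2, 8]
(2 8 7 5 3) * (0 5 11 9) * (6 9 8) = [5, 1, 6, 2, 4, 3, 9, 11, 7, 0, 10, 8] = (0 5 3 2 6 9)(7 11 8)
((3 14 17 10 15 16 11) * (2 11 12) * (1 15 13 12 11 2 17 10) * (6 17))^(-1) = (1 17 6 12 13 10 14 3 11 16 15)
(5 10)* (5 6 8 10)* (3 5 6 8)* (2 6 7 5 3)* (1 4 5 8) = (1 4 5 7 8 10)(2 6) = [0, 4, 6, 3, 5, 7, 2, 8, 10, 9, 1]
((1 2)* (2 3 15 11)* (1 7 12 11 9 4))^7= (1 15 4 3 9)(2 11 12 7)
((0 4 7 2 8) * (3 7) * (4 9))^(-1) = (0 8 2 7 3 4 9)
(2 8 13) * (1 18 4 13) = (1 18 4 13 2 8) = [0, 18, 8, 3, 13, 5, 6, 7, 1, 9, 10, 11, 12, 2, 14, 15, 16, 17, 4]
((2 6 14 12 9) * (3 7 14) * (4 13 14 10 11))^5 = (2 11 9 10 12 7 14 3 13 6 4)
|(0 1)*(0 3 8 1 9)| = 6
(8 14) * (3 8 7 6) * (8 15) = (3 15 8 14 7 6) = [0, 1, 2, 15, 4, 5, 3, 6, 14, 9, 10, 11, 12, 13, 7, 8]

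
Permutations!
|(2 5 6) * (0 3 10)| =3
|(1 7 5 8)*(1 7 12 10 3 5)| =|(1 12 10 3 5 8 7)| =7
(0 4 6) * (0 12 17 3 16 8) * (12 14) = (0 4 6 14 12 17 3 16 8) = [4, 1, 2, 16, 6, 5, 14, 7, 0, 9, 10, 11, 17, 13, 12, 15, 8, 3]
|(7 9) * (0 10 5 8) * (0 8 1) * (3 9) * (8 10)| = |(0 8 10 5 1)(3 9 7)| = 15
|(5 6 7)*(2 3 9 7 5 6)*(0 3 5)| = 10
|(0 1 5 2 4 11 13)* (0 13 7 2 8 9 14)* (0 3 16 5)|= 12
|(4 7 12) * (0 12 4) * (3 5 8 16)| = 4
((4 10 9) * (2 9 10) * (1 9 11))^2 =((1 9 4 2 11))^2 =(1 4 11 9 2)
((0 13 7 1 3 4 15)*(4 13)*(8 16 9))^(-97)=((0 4 15)(1 3 13 7)(8 16 9))^(-97)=(0 15 4)(1 7 13 3)(8 9 16)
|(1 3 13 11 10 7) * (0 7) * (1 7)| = 6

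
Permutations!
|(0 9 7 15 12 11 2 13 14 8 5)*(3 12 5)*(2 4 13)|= 35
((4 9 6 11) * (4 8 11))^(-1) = ((4 9 6)(8 11))^(-1) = (4 6 9)(8 11)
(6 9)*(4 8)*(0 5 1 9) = [5, 9, 2, 3, 8, 1, 0, 7, 4, 6] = (0 5 1 9 6)(4 8)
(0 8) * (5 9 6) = (0 8)(5 9 6) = [8, 1, 2, 3, 4, 9, 5, 7, 0, 6]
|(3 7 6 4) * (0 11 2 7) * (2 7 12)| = 6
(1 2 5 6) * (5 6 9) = (1 2 6)(5 9) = [0, 2, 6, 3, 4, 9, 1, 7, 8, 5]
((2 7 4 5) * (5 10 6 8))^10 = ((2 7 4 10 6 8 5))^10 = (2 10 5 4 8 7 6)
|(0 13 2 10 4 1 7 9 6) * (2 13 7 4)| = 4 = |(13)(0 7 9 6)(1 4)(2 10)|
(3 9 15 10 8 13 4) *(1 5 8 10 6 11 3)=(1 5 8 13 4)(3 9 15 6 11)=[0, 5, 2, 9, 1, 8, 11, 7, 13, 15, 10, 3, 12, 4, 14, 6]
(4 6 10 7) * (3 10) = (3 10 7 4 6) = [0, 1, 2, 10, 6, 5, 3, 4, 8, 9, 7]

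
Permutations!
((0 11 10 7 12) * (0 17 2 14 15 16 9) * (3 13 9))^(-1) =((0 11 10 7 12 17 2 14 15 16 3 13 9))^(-1) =(0 9 13 3 16 15 14 2 17 12 7 10 11)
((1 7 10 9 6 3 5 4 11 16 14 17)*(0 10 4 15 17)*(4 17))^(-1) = ((0 10 9 6 3 5 15 4 11 16 14)(1 7 17))^(-1) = (0 14 16 11 4 15 5 3 6 9 10)(1 17 7)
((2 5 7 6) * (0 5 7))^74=(2 6 7)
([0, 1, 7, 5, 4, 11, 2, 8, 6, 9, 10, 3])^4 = [0, 1, 2, 5, 4, 11, 6, 7, 8, 9, 10, 3]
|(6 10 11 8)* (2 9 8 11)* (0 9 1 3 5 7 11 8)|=|(0 9)(1 3 5 7 11 8 6 10 2)|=18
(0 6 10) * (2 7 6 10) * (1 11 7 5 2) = (0 10)(1 11 7 6)(2 5) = [10, 11, 5, 3, 4, 2, 1, 6, 8, 9, 0, 7]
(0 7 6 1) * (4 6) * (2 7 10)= (0 10 2 7 4 6 1)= [10, 0, 7, 3, 6, 5, 1, 4, 8, 9, 2]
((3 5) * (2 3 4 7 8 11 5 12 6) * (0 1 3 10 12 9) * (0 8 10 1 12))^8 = ((0 12 6 2 1 3 9 8 11 5 4 7 10))^8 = (0 11 2 7 9 12 5 1 10 8 6 4 3)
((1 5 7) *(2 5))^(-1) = (1 7 5 2)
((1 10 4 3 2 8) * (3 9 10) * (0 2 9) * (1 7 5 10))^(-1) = (0 4 10 5 7 8 2)(1 9 3) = ((0 2 8 7 5 10 4)(1 3 9))^(-1)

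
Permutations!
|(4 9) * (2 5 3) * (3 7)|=|(2 5 7 3)(4 9)|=4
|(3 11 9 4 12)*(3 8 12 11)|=6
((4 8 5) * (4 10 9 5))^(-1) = (4 8)(5 9 10)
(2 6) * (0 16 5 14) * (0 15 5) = (0 16)(2 6)(5 14 15) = [16, 1, 6, 3, 4, 14, 2, 7, 8, 9, 10, 11, 12, 13, 15, 5, 0]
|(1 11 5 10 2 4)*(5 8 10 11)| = 7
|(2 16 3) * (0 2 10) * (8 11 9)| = |(0 2 16 3 10)(8 11 9)| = 15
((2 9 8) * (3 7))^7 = (2 9 8)(3 7) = ((2 9 8)(3 7))^7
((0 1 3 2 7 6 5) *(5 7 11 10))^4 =(0 11 1 10 3 5 2)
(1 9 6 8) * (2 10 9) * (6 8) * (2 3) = [0, 3, 10, 2, 4, 5, 6, 7, 1, 8, 9] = (1 3 2 10 9 8)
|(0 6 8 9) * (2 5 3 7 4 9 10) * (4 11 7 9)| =8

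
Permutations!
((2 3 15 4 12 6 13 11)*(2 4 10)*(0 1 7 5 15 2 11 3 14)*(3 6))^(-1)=(0 14 2 3 12 4 11 10 15 5 7 1)(6 13)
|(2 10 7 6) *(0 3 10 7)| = |(0 3 10)(2 7 6)| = 3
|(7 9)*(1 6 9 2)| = |(1 6 9 7 2)| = 5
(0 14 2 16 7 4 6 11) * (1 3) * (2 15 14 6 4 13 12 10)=(0 6 11)(1 3)(2 16 7 13 12 10)(14 15)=[6, 3, 16, 1, 4, 5, 11, 13, 8, 9, 2, 0, 10, 12, 15, 14, 7]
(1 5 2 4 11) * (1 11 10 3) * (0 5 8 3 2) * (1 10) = [5, 8, 4, 10, 1, 0, 6, 7, 3, 9, 2, 11] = (11)(0 5)(1 8 3 10 2 4)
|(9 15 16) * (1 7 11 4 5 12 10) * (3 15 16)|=14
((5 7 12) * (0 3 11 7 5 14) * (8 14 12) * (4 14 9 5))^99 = ((0 3 11 7 8 9 5 4 14))^99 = (14)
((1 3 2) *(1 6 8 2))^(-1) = ((1 3)(2 6 8))^(-1) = (1 3)(2 8 6)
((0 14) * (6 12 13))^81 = ((0 14)(6 12 13))^81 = (0 14)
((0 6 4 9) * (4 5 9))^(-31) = ((0 6 5 9))^(-31) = (0 6 5 9)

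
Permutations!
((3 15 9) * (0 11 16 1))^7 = (0 1 16 11)(3 15 9)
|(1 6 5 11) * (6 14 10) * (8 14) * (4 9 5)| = 9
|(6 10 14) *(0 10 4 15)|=6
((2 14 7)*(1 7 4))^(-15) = (14)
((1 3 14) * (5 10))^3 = ((1 3 14)(5 10))^3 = (14)(5 10)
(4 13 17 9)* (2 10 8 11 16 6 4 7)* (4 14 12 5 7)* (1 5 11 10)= (1 5 7 2)(4 13 17 9)(6 14 12 11 16)(8 10)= [0, 5, 1, 3, 13, 7, 14, 2, 10, 4, 8, 16, 11, 17, 12, 15, 6, 9]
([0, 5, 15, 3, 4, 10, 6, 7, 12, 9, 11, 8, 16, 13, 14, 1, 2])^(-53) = (1 5 10 11 8 12 16 2 15)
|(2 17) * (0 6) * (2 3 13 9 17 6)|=|(0 2 6)(3 13 9 17)|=12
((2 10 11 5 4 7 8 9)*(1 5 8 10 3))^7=(1 9 10 5 2 11 4 3 8 7)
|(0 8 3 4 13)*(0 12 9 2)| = |(0 8 3 4 13 12 9 2)| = 8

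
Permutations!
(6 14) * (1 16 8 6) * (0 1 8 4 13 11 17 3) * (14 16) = (0 1 14 8 6 16 4 13 11 17 3) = [1, 14, 2, 0, 13, 5, 16, 7, 6, 9, 10, 17, 12, 11, 8, 15, 4, 3]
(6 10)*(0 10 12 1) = (0 10 6 12 1) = [10, 0, 2, 3, 4, 5, 12, 7, 8, 9, 6, 11, 1]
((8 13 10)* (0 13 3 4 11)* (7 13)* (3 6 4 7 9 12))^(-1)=((0 9 12 3 7 13 10 8 6 4 11))^(-1)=(0 11 4 6 8 10 13 7 3 12 9)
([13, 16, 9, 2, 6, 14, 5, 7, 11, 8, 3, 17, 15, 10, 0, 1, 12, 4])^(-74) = (0 2 17 14 3 11 5 10 8 6 13 9 4)(1 12)(15 16)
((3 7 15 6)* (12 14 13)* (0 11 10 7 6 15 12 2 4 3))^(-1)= (15)(0 6 3 4 2 13 14 12 7 10 11)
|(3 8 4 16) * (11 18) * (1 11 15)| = 4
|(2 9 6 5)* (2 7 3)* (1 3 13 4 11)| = 10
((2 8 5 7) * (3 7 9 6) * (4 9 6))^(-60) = ((2 8 5 6 3 7)(4 9))^(-60) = (9)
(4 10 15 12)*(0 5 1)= (0 5 1)(4 10 15 12)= [5, 0, 2, 3, 10, 1, 6, 7, 8, 9, 15, 11, 4, 13, 14, 12]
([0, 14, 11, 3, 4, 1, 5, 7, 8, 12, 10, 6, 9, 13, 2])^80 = [0, 2, 6, 3, 4, 14, 1, 7, 8, 9, 10, 5, 12, 13, 11]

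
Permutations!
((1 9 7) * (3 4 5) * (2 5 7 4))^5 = ((1 9 4 7)(2 5 3))^5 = (1 9 4 7)(2 3 5)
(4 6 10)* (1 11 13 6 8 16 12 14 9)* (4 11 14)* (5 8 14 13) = (1 13 6 10 11 5 8 16 12 4 14 9) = [0, 13, 2, 3, 14, 8, 10, 7, 16, 1, 11, 5, 4, 6, 9, 15, 12]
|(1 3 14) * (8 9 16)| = |(1 3 14)(8 9 16)| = 3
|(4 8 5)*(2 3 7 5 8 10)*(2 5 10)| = |(2 3 7 10 5 4)| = 6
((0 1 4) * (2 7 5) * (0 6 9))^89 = ((0 1 4 6 9)(2 7 5))^89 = (0 9 6 4 1)(2 5 7)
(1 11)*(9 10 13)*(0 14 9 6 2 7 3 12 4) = (0 14 9 10 13 6 2 7 3 12 4)(1 11) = [14, 11, 7, 12, 0, 5, 2, 3, 8, 10, 13, 1, 4, 6, 9]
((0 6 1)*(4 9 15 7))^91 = ((0 6 1)(4 9 15 7))^91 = (0 6 1)(4 7 15 9)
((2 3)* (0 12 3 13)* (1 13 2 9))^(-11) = (0 12 3 9 1 13) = ((0 12 3 9 1 13))^(-11)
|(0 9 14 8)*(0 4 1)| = |(0 9 14 8 4 1)| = 6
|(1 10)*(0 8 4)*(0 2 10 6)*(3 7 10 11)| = |(0 8 4 2 11 3 7 10 1 6)| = 10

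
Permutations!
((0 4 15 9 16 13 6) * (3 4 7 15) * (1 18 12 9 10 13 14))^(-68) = (0 13 15)(1 16 12)(6 10 7)(9 18 14)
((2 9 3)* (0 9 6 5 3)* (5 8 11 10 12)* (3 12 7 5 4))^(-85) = (0 9)(2 7)(3 10)(4 11)(5 6)(8 12)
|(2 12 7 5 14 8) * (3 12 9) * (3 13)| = 9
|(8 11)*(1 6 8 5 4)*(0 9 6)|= |(0 9 6 8 11 5 4 1)|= 8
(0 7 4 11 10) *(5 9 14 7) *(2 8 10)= [5, 1, 8, 3, 11, 9, 6, 4, 10, 14, 0, 2, 12, 13, 7]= (0 5 9 14 7 4 11 2 8 10)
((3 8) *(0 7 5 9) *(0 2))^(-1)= (0 2 9 5 7)(3 8)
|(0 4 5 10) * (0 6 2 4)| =5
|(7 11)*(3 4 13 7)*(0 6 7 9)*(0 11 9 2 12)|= 10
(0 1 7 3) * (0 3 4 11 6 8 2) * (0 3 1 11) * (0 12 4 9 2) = (0 11 6 8)(1 7 9 2 3)(4 12) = [11, 7, 3, 1, 12, 5, 8, 9, 0, 2, 10, 6, 4]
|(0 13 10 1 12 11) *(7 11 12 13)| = 3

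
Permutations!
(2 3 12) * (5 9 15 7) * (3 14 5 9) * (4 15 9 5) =[0, 1, 14, 12, 15, 3, 6, 5, 8, 9, 10, 11, 2, 13, 4, 7] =(2 14 4 15 7 5 3 12)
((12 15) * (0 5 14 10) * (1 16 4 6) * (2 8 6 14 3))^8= ((0 5 3 2 8 6 1 16 4 14 10)(12 15))^8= (0 4 6 3 10 16 8 5 14 1 2)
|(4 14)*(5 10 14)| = 4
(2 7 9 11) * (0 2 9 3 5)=(0 2 7 3 5)(9 11)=[2, 1, 7, 5, 4, 0, 6, 3, 8, 11, 10, 9]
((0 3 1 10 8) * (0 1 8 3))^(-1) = ((1 10 3 8))^(-1) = (1 8 3 10)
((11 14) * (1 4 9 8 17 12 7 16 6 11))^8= ((1 4 9 8 17 12 7 16 6 11 14))^8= (1 6 12 9 14 16 17 4 11 7 8)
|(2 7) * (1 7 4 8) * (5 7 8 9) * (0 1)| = |(0 1 8)(2 4 9 5 7)| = 15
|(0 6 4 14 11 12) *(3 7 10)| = 6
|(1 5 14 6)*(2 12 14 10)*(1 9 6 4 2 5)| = 4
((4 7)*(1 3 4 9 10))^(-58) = (1 4 9)(3 7 10)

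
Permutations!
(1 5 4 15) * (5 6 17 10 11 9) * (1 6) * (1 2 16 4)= (1 2 16 4 15 6 17 10 11 9 5)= [0, 2, 16, 3, 15, 1, 17, 7, 8, 5, 11, 9, 12, 13, 14, 6, 4, 10]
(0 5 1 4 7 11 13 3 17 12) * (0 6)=(0 5 1 4 7 11 13 3 17 12 6)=[5, 4, 2, 17, 7, 1, 0, 11, 8, 9, 10, 13, 6, 3, 14, 15, 16, 12]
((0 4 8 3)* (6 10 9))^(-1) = (0 3 8 4)(6 9 10)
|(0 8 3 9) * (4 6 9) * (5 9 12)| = |(0 8 3 4 6 12 5 9)| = 8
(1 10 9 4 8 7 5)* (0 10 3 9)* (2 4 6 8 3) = (0 10)(1 2 4 3 9 6 8 7 5) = [10, 2, 4, 9, 3, 1, 8, 5, 7, 6, 0]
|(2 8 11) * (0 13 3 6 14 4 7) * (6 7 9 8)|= |(0 13 3 7)(2 6 14 4 9 8 11)|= 28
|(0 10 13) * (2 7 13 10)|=|(0 2 7 13)|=4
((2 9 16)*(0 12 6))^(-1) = (0 6 12)(2 16 9)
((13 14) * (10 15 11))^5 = (10 11 15)(13 14)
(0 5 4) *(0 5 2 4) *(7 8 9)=(0 2 4 5)(7 8 9)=[2, 1, 4, 3, 5, 0, 6, 8, 9, 7]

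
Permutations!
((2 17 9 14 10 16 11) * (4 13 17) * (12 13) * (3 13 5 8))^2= (2 12 8 13 9 10 11 4 5 3 17 14 16)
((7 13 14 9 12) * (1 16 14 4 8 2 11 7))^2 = ((1 16 14 9 12)(2 11 7 13 4 8))^2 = (1 14 12 16 9)(2 7 4)(8 11 13)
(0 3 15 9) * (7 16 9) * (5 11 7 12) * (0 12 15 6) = (0 3 6)(5 11 7 16 9 12) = [3, 1, 2, 6, 4, 11, 0, 16, 8, 12, 10, 7, 5, 13, 14, 15, 9]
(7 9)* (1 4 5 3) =(1 4 5 3)(7 9) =[0, 4, 2, 1, 5, 3, 6, 9, 8, 7]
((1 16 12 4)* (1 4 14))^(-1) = ((1 16 12 14))^(-1) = (1 14 12 16)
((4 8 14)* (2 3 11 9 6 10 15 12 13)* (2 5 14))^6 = ((2 3 11 9 6 10 15 12 13 5 14 4 8))^6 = (2 15 8 10 4 6 14 9 5 11 13 3 12)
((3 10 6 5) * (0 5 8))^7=((0 5 3 10 6 8))^7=(0 5 3 10 6 8)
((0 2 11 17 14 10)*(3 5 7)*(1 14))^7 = (17)(3 5 7)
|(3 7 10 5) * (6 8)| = |(3 7 10 5)(6 8)| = 4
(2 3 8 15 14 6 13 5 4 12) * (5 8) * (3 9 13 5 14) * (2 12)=(2 9 13 8 15 3 14 6 5 4)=[0, 1, 9, 14, 2, 4, 5, 7, 15, 13, 10, 11, 12, 8, 6, 3]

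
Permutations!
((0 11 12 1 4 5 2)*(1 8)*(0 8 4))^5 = (0 2 12 1 5 11 8 4)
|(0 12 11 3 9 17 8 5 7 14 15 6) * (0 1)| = 13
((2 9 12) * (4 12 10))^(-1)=(2 12 4 10 9)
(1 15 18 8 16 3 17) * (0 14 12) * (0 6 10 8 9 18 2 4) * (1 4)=[14, 15, 1, 17, 0, 5, 10, 7, 16, 18, 8, 11, 6, 13, 12, 2, 3, 4, 9]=(0 14 12 6 10 8 16 3 17 4)(1 15 2)(9 18)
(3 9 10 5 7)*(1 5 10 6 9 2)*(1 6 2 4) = (10)(1 5 7 3 4)(2 6 9) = [0, 5, 6, 4, 1, 7, 9, 3, 8, 2, 10]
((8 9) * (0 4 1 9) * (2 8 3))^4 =((0 4 1 9 3 2 8))^4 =(0 3 4 2 1 8 9)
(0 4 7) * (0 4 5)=[5, 1, 2, 3, 7, 0, 6, 4]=(0 5)(4 7)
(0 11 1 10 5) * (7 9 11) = (0 7 9 11 1 10 5) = [7, 10, 2, 3, 4, 0, 6, 9, 8, 11, 5, 1]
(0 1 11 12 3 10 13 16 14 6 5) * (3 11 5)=[1, 5, 2, 10, 4, 0, 3, 7, 8, 9, 13, 12, 11, 16, 6, 15, 14]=(0 1 5)(3 10 13 16 14 6)(11 12)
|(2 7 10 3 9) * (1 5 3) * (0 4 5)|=9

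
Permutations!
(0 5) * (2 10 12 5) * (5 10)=[2, 1, 5, 3, 4, 0, 6, 7, 8, 9, 12, 11, 10]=(0 2 5)(10 12)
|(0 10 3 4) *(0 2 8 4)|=3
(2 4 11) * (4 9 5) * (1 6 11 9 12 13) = (1 6 11 2 12 13)(4 9 5) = [0, 6, 12, 3, 9, 4, 11, 7, 8, 5, 10, 2, 13, 1]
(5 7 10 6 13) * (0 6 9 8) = (0 6 13 5 7 10 9 8) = [6, 1, 2, 3, 4, 7, 13, 10, 0, 8, 9, 11, 12, 5]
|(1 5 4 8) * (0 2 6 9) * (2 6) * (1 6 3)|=|(0 3 1 5 4 8 6 9)|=8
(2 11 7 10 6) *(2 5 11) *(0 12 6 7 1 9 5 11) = [12, 9, 2, 3, 4, 0, 11, 10, 8, 5, 7, 1, 6] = (0 12 6 11 1 9 5)(7 10)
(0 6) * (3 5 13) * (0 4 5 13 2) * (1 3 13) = (13)(0 6 4 5 2)(1 3) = [6, 3, 0, 1, 5, 2, 4, 7, 8, 9, 10, 11, 12, 13]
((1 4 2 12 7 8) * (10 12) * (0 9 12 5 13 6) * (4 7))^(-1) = ((0 9 12 4 2 10 5 13 6)(1 7 8))^(-1) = (0 6 13 5 10 2 4 12 9)(1 8 7)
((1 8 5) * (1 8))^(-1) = ((5 8))^(-1) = (5 8)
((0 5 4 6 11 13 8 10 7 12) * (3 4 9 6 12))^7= ((0 5 9 6 11 13 8 10 7 3 4 12))^7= (0 10 9 3 11 12 8 5 7 6 4 13)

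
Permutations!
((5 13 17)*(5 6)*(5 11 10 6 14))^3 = (5 14 17 13)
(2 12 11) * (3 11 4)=(2 12 4 3 11)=[0, 1, 12, 11, 3, 5, 6, 7, 8, 9, 10, 2, 4]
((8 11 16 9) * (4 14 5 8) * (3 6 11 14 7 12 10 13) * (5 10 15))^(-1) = (3 13 10 14 8 5 15 12 7 4 9 16 11 6)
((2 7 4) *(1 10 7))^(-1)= ((1 10 7 4 2))^(-1)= (1 2 4 7 10)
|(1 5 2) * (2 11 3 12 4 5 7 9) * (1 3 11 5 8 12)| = |(1 7 9 2 3)(4 8 12)| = 15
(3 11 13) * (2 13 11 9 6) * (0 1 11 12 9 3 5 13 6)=(0 1 11 12 9)(2 6)(5 13)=[1, 11, 6, 3, 4, 13, 2, 7, 8, 0, 10, 12, 9, 5]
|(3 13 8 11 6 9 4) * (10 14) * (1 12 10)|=28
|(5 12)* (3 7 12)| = |(3 7 12 5)| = 4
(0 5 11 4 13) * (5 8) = (0 8 5 11 4 13) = [8, 1, 2, 3, 13, 11, 6, 7, 5, 9, 10, 4, 12, 0]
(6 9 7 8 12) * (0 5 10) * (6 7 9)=(0 5 10)(7 8 12)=[5, 1, 2, 3, 4, 10, 6, 8, 12, 9, 0, 11, 7]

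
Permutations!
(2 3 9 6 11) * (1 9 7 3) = (1 9 6 11 2)(3 7) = [0, 9, 1, 7, 4, 5, 11, 3, 8, 6, 10, 2]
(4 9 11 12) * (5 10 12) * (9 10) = (4 10 12)(5 9 11) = [0, 1, 2, 3, 10, 9, 6, 7, 8, 11, 12, 5, 4]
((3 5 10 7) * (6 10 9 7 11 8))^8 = (11)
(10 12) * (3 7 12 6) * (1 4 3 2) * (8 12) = (1 4 3 7 8 12 10 6 2) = [0, 4, 1, 7, 3, 5, 2, 8, 12, 9, 6, 11, 10]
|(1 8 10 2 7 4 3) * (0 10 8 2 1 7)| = 12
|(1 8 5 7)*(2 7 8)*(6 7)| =|(1 2 6 7)(5 8)| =4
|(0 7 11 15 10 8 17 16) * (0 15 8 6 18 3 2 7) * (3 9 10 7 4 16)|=36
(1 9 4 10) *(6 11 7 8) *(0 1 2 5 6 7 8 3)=(0 1 9 4 10 2 5 6 11 8 7 3)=[1, 9, 5, 0, 10, 6, 11, 3, 7, 4, 2, 8]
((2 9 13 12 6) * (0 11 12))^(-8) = ((0 11 12 6 2 9 13))^(-8) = (0 13 9 2 6 12 11)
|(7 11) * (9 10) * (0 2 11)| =|(0 2 11 7)(9 10)| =4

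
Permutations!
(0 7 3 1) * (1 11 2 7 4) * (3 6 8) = [4, 0, 7, 11, 1, 5, 8, 6, 3, 9, 10, 2] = (0 4 1)(2 7 6 8 3 11)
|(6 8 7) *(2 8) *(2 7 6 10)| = |(2 8 6 7 10)| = 5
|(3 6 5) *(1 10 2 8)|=12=|(1 10 2 8)(3 6 5)|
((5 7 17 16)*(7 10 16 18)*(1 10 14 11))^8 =(1 16 14)(5 11 10)(7 18 17)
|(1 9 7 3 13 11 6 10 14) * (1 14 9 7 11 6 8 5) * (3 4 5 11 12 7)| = |(14)(1 3 13 6 10 9 12 7 4 5)(8 11)| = 10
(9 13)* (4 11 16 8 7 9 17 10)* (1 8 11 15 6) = (1 8 7 9 13 17 10 4 15 6)(11 16) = [0, 8, 2, 3, 15, 5, 1, 9, 7, 13, 4, 16, 12, 17, 14, 6, 11, 10]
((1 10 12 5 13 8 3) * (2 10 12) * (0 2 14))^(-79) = ((0 2 10 14)(1 12 5 13 8 3))^(-79) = (0 2 10 14)(1 3 8 13 5 12)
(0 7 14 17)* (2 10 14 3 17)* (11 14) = (0 7 3 17)(2 10 11 14) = [7, 1, 10, 17, 4, 5, 6, 3, 8, 9, 11, 14, 12, 13, 2, 15, 16, 0]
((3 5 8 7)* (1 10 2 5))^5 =(1 7 5 10 3 8 2)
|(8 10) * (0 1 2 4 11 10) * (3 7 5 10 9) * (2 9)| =24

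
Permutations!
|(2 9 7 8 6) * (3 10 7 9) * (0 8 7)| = 6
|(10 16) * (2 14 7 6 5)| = 10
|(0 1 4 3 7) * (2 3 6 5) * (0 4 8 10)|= 12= |(0 1 8 10)(2 3 7 4 6 5)|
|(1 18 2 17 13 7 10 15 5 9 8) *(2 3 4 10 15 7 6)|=20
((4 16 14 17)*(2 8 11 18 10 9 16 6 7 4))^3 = (2 18 16)(8 10 14)(9 17 11) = ((2 8 11 18 10 9 16 14 17)(4 6 7))^3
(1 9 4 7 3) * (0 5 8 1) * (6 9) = (0 5 8 1 6 9 4 7 3) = [5, 6, 2, 0, 7, 8, 9, 3, 1, 4]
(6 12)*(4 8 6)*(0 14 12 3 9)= (0 14 12 4 8 6 3 9)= [14, 1, 2, 9, 8, 5, 3, 7, 6, 0, 10, 11, 4, 13, 12]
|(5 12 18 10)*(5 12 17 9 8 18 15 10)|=15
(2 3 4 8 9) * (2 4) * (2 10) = (2 3 10)(4 8 9) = [0, 1, 3, 10, 8, 5, 6, 7, 9, 4, 2]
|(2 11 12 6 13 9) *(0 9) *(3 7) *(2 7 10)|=10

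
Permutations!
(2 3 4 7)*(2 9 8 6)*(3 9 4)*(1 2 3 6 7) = [0, 2, 9, 6, 1, 5, 3, 4, 7, 8] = (1 2 9 8 7 4)(3 6)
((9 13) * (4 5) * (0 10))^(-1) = ((0 10)(4 5)(9 13))^(-1) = (0 10)(4 5)(9 13)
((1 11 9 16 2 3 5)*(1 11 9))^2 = ((1 9 16 2 3 5 11))^2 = (1 16 3 11 9 2 5)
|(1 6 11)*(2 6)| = |(1 2 6 11)| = 4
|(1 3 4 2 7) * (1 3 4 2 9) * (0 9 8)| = 15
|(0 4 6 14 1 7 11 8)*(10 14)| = |(0 4 6 10 14 1 7 11 8)| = 9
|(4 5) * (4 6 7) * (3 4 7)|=|(7)(3 4 5 6)|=4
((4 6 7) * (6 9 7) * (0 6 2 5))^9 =(9)(0 6 2 5)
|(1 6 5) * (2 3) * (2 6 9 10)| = |(1 9 10 2 3 6 5)| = 7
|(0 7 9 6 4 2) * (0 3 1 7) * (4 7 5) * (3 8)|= |(1 5 4 2 8 3)(6 7 9)|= 6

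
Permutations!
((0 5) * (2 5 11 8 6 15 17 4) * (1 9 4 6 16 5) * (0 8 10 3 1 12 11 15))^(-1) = ((0 15 17 6)(1 9 4 2 12 11 10 3)(5 8 16))^(-1) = (0 6 17 15)(1 3 10 11 12 2 4 9)(5 16 8)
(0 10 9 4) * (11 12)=(0 10 9 4)(11 12)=[10, 1, 2, 3, 0, 5, 6, 7, 8, 4, 9, 12, 11]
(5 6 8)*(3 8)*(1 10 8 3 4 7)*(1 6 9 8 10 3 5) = (10)(1 3 5 9 8)(4 7 6) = [0, 3, 2, 5, 7, 9, 4, 6, 1, 8, 10]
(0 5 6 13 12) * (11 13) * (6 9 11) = (0 5 9 11 13 12) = [5, 1, 2, 3, 4, 9, 6, 7, 8, 11, 10, 13, 0, 12]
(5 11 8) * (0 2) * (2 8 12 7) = (0 8 5 11 12 7 2) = [8, 1, 0, 3, 4, 11, 6, 2, 5, 9, 10, 12, 7]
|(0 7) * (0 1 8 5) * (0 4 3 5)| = 12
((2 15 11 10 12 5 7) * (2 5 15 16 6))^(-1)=(2 6 16)(5 7)(10 11 15 12)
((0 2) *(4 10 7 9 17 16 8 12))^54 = (4 8 17 7)(9 10 12 16)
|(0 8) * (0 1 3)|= |(0 8 1 3)|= 4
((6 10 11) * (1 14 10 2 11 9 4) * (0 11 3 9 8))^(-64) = (0 6 3 4 14 8 11 2 9 1 10)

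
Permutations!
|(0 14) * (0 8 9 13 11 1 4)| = 8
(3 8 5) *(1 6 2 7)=(1 6 2 7)(3 8 5)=[0, 6, 7, 8, 4, 3, 2, 1, 5]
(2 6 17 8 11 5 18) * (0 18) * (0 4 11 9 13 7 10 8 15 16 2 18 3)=(18)(0 3)(2 6 17 15 16)(4 11 5)(7 10 8 9 13)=[3, 1, 6, 0, 11, 4, 17, 10, 9, 13, 8, 5, 12, 7, 14, 16, 2, 15, 18]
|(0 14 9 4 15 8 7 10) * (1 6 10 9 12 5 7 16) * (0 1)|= 30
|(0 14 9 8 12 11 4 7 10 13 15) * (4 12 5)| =10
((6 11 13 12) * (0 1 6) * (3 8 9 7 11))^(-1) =(0 12 13 11 7 9 8 3 6 1)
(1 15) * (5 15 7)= (1 7 5 15)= [0, 7, 2, 3, 4, 15, 6, 5, 8, 9, 10, 11, 12, 13, 14, 1]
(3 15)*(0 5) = (0 5)(3 15) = [5, 1, 2, 15, 4, 0, 6, 7, 8, 9, 10, 11, 12, 13, 14, 3]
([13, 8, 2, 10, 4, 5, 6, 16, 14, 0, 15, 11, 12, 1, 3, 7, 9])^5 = [3, 15, 2, 9, 4, 5, 6, 1, 7, 14, 0, 11, 12, 10, 16, 13, 8]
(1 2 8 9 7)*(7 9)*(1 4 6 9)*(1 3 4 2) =(2 8 7)(3 4 6 9) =[0, 1, 8, 4, 6, 5, 9, 2, 7, 3]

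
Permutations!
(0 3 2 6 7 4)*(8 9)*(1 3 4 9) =(0 4)(1 3 2 6 7 9 8) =[4, 3, 6, 2, 0, 5, 7, 9, 1, 8]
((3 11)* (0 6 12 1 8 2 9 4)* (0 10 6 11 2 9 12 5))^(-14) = ((0 11 3 2 12 1 8 9 4 10 6 5))^(-14) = (0 6 4 8 12 3)(1 2 11 5 10 9)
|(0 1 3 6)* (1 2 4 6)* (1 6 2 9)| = |(0 9 1 3 6)(2 4)| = 10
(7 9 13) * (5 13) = (5 13 7 9) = [0, 1, 2, 3, 4, 13, 6, 9, 8, 5, 10, 11, 12, 7]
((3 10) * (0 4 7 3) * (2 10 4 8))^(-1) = (0 10 2 8)(3 7 4)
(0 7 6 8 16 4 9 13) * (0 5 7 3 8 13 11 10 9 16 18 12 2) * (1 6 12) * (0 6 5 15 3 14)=(0 14)(1 5 7 12 2 6 13 15 3 8 18)(4 16)(9 11 10)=[14, 5, 6, 8, 16, 7, 13, 12, 18, 11, 9, 10, 2, 15, 0, 3, 4, 17, 1]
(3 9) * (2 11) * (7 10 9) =[0, 1, 11, 7, 4, 5, 6, 10, 8, 3, 9, 2] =(2 11)(3 7 10 9)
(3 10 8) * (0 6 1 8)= (0 6 1 8 3 10)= [6, 8, 2, 10, 4, 5, 1, 7, 3, 9, 0]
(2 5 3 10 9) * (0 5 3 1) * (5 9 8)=[9, 0, 3, 10, 4, 1, 6, 7, 5, 2, 8]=(0 9 2 3 10 8 5 1)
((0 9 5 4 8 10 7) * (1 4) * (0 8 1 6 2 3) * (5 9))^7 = (0 6 3 5 2)(1 4)(7 8 10)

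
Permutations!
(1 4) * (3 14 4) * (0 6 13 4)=(0 6 13 4 1 3 14)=[6, 3, 2, 14, 1, 5, 13, 7, 8, 9, 10, 11, 12, 4, 0]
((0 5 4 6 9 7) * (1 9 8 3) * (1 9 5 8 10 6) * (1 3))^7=(0 7 9 3 4 5 1 8)(6 10)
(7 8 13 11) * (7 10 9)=[0, 1, 2, 3, 4, 5, 6, 8, 13, 7, 9, 10, 12, 11]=(7 8 13 11 10 9)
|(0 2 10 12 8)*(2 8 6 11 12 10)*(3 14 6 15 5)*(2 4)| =14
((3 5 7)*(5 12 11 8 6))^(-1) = (3 7 5 6 8 11 12)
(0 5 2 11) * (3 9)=(0 5 2 11)(3 9)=[5, 1, 11, 9, 4, 2, 6, 7, 8, 3, 10, 0]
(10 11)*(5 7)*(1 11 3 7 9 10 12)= (1 11 12)(3 7 5 9 10)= [0, 11, 2, 7, 4, 9, 6, 5, 8, 10, 3, 12, 1]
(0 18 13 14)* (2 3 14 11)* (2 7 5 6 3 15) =(0 18 13 11 7 5 6 3 14)(2 15) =[18, 1, 15, 14, 4, 6, 3, 5, 8, 9, 10, 7, 12, 11, 0, 2, 16, 17, 13]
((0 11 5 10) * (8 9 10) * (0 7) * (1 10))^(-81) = ((0 11 5 8 9 1 10 7))^(-81) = (0 7 10 1 9 8 5 11)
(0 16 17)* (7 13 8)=(0 16 17)(7 13 8)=[16, 1, 2, 3, 4, 5, 6, 13, 7, 9, 10, 11, 12, 8, 14, 15, 17, 0]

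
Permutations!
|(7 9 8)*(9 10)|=4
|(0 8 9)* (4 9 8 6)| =|(0 6 4 9)| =4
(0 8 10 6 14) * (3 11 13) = (0 8 10 6 14)(3 11 13) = [8, 1, 2, 11, 4, 5, 14, 7, 10, 9, 6, 13, 12, 3, 0]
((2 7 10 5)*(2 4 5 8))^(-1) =((2 7 10 8)(4 5))^(-1) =(2 8 10 7)(4 5)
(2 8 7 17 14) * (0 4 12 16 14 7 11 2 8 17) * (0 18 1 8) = (0 4 12 16 14)(1 8 11 2 17 7 18) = [4, 8, 17, 3, 12, 5, 6, 18, 11, 9, 10, 2, 16, 13, 0, 15, 14, 7, 1]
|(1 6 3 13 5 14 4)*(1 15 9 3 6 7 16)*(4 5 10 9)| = |(1 7 16)(3 13 10 9)(4 15)(5 14)| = 12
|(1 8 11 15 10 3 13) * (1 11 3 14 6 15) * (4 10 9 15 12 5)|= 30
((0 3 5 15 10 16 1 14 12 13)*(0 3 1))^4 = (0 13 10 14 5)(1 3 16 12 15) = ((0 1 14 12 13 3 5 15 10 16))^4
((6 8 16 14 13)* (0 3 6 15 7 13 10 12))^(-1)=(0 12 10 14 16 8 6 3)(7 15 13)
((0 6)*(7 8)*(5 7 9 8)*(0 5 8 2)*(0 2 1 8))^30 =(9)(0 5)(6 7)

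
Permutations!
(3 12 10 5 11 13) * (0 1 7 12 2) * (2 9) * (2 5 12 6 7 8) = (0 1 8 2)(3 9 5 11 13)(6 7)(10 12) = [1, 8, 0, 9, 4, 11, 7, 6, 2, 5, 12, 13, 10, 3]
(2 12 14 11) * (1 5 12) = (1 5 12 14 11 2) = [0, 5, 1, 3, 4, 12, 6, 7, 8, 9, 10, 2, 14, 13, 11]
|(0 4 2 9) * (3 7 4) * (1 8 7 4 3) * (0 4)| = |(0 1 8 7 3)(2 9 4)| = 15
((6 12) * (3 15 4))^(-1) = ((3 15 4)(6 12))^(-1) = (3 4 15)(6 12)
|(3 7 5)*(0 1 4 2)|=|(0 1 4 2)(3 7 5)|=12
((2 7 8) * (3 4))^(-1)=((2 7 8)(3 4))^(-1)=(2 8 7)(3 4)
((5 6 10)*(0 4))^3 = ((0 4)(5 6 10))^3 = (10)(0 4)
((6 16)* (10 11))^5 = (6 16)(10 11)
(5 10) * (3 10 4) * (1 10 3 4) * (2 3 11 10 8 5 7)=(1 8 5)(2 3 11 10 7)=[0, 8, 3, 11, 4, 1, 6, 2, 5, 9, 7, 10]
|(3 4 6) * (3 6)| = |(6)(3 4)| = 2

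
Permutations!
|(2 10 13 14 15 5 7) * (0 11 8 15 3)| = 11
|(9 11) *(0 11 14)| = |(0 11 9 14)| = 4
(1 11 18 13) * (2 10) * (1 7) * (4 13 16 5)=(1 11 18 16 5 4 13 7)(2 10)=[0, 11, 10, 3, 13, 4, 6, 1, 8, 9, 2, 18, 12, 7, 14, 15, 5, 17, 16]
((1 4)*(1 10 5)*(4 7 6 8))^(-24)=(1 4 7 10 6 5 8)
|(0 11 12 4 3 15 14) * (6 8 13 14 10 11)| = |(0 6 8 13 14)(3 15 10 11 12 4)| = 30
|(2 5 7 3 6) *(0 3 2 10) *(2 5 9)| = 4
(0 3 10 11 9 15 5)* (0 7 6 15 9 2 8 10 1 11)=(0 3 1 11 2 8 10)(5 7 6 15)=[3, 11, 8, 1, 4, 7, 15, 6, 10, 9, 0, 2, 12, 13, 14, 5]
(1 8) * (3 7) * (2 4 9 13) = (1 8)(2 4 9 13)(3 7) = [0, 8, 4, 7, 9, 5, 6, 3, 1, 13, 10, 11, 12, 2]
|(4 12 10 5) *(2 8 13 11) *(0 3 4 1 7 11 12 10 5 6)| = 40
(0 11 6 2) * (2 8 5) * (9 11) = (0 9 11 6 8 5 2) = [9, 1, 0, 3, 4, 2, 8, 7, 5, 11, 10, 6]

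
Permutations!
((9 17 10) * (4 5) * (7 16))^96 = (17)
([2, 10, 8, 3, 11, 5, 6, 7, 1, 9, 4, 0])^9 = [8, 4, 1, 3, 0, 5, 6, 7, 10, 9, 11, 2]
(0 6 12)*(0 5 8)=(0 6 12 5 8)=[6, 1, 2, 3, 4, 8, 12, 7, 0, 9, 10, 11, 5]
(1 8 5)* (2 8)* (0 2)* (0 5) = (0 2 8)(1 5) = [2, 5, 8, 3, 4, 1, 6, 7, 0]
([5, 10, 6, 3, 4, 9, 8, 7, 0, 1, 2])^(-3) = [2, 0, 9, 3, 4, 6, 1, 7, 10, 8, 5]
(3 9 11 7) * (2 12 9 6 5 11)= (2 12 9)(3 6 5 11 7)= [0, 1, 12, 6, 4, 11, 5, 3, 8, 2, 10, 7, 9]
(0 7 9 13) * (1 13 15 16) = [7, 13, 2, 3, 4, 5, 6, 9, 8, 15, 10, 11, 12, 0, 14, 16, 1] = (0 7 9 15 16 1 13)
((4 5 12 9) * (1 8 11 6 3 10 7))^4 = ((1 8 11 6 3 10 7)(4 5 12 9))^4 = (12)(1 3 8 10 11 7 6)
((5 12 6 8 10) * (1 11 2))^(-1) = (1 2 11)(5 10 8 6 12)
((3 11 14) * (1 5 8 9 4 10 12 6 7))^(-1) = (1 7 6 12 10 4 9 8 5)(3 14 11)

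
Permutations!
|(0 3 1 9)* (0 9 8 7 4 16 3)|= 6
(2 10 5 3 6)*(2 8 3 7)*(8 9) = (2 10 5 7)(3 6 9 8) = [0, 1, 10, 6, 4, 7, 9, 2, 3, 8, 5]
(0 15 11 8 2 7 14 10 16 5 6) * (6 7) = (0 15 11 8 2 6)(5 7 14 10 16) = [15, 1, 6, 3, 4, 7, 0, 14, 2, 9, 16, 8, 12, 13, 10, 11, 5]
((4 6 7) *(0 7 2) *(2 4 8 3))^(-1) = ((0 7 8 3 2)(4 6))^(-1) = (0 2 3 8 7)(4 6)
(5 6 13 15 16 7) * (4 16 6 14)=(4 16 7 5 14)(6 13 15)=[0, 1, 2, 3, 16, 14, 13, 5, 8, 9, 10, 11, 12, 15, 4, 6, 7]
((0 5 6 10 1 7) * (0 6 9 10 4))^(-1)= ((0 5 9 10 1 7 6 4))^(-1)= (0 4 6 7 1 10 9 5)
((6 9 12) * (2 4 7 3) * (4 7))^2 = (2 3 7)(6 12 9)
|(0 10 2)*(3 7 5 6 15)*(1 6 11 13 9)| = |(0 10 2)(1 6 15 3 7 5 11 13 9)| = 9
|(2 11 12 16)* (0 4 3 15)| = |(0 4 3 15)(2 11 12 16)| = 4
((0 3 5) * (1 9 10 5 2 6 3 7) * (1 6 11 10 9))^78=(0 10 2 6)(3 7 5 11)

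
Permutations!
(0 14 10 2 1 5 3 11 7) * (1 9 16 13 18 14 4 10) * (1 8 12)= (0 4 10 2 9 16 13 18 14 8 12 1 5 3 11 7)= [4, 5, 9, 11, 10, 3, 6, 0, 12, 16, 2, 7, 1, 18, 8, 15, 13, 17, 14]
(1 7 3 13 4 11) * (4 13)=[0, 7, 2, 4, 11, 5, 6, 3, 8, 9, 10, 1, 12, 13]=(13)(1 7 3 4 11)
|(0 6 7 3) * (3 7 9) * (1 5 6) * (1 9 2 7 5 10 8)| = 12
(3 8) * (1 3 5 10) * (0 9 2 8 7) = (0 9 2 8 5 10 1 3 7) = [9, 3, 8, 7, 4, 10, 6, 0, 5, 2, 1]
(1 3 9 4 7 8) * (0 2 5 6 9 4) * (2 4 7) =(0 4 2 5 6 9)(1 3 7 8) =[4, 3, 5, 7, 2, 6, 9, 8, 1, 0]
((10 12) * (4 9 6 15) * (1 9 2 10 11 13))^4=(1 4 11 6 10)(2 13 15 12 9)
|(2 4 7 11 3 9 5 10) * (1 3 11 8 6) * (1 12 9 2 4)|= |(1 3 2)(4 7 8 6 12 9 5 10)|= 24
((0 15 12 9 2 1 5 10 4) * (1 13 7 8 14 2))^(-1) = ((0 15 12 9 1 5 10 4)(2 13 7 8 14))^(-1) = (0 4 10 5 1 9 12 15)(2 14 8 7 13)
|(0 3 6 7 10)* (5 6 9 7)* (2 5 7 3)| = 6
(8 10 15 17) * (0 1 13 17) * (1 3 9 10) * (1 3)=(0 1 13 17 8 3 9 10 15)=[1, 13, 2, 9, 4, 5, 6, 7, 3, 10, 15, 11, 12, 17, 14, 0, 16, 8]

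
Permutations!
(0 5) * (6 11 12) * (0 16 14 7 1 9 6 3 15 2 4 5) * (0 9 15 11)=(0 9 6)(1 15 2 4 5 16 14 7)(3 11 12)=[9, 15, 4, 11, 5, 16, 0, 1, 8, 6, 10, 12, 3, 13, 7, 2, 14]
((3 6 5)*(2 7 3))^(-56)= (2 5 6 3 7)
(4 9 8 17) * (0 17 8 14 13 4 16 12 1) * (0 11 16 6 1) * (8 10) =[17, 11, 2, 3, 9, 5, 1, 7, 10, 14, 8, 16, 0, 4, 13, 15, 12, 6] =(0 17 6 1 11 16 12)(4 9 14 13)(8 10)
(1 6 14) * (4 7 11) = (1 6 14)(4 7 11) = [0, 6, 2, 3, 7, 5, 14, 11, 8, 9, 10, 4, 12, 13, 1]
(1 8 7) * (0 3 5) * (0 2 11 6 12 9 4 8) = (0 3 5 2 11 6 12 9 4 8 7 1) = [3, 0, 11, 5, 8, 2, 12, 1, 7, 4, 10, 6, 9]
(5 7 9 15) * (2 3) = (2 3)(5 7 9 15) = [0, 1, 3, 2, 4, 7, 6, 9, 8, 15, 10, 11, 12, 13, 14, 5]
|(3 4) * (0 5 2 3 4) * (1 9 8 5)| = 7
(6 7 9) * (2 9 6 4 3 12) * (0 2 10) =[2, 1, 9, 12, 3, 5, 7, 6, 8, 4, 0, 11, 10] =(0 2 9 4 3 12 10)(6 7)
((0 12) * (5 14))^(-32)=((0 12)(5 14))^(-32)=(14)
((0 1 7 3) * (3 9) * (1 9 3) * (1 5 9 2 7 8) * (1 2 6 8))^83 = ((0 6 8 2 7 3)(5 9))^83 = (0 3 7 2 8 6)(5 9)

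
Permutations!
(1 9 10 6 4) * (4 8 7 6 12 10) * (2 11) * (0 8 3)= (0 8 7 6 3)(1 9 4)(2 11)(10 12)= [8, 9, 11, 0, 1, 5, 3, 6, 7, 4, 12, 2, 10]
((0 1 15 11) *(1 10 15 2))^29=(0 10 15 11)(1 2)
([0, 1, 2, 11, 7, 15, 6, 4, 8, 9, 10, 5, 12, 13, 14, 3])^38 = [0, 1, 2, 5, 4, 3, 6, 7, 8, 9, 10, 15, 12, 13, 14, 11]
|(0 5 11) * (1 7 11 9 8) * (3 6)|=14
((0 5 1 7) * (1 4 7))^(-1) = ((0 5 4 7))^(-1) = (0 7 4 5)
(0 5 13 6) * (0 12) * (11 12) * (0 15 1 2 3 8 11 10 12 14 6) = [5, 2, 3, 8, 4, 13, 10, 7, 11, 9, 12, 14, 15, 0, 6, 1] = (0 5 13)(1 2 3 8 11 14 6 10 12 15)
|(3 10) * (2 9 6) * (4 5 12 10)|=15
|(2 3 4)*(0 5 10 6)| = 12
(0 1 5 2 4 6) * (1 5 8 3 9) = (0 5 2 4 6)(1 8 3 9) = [5, 8, 4, 9, 6, 2, 0, 7, 3, 1]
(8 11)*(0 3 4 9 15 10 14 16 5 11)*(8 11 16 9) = (0 3 4 8)(5 16)(9 15 10 14) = [3, 1, 2, 4, 8, 16, 6, 7, 0, 15, 14, 11, 12, 13, 9, 10, 5]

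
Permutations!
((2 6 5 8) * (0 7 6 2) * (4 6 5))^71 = ((0 7 5 8)(4 6))^71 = (0 8 5 7)(4 6)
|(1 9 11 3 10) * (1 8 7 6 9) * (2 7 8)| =|(2 7 6 9 11 3 10)| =7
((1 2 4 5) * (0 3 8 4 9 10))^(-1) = (0 10 9 2 1 5 4 8 3)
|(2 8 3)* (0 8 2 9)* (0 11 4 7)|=|(0 8 3 9 11 4 7)|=7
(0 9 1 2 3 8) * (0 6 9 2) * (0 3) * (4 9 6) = (0 2)(1 3 8 4 9) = [2, 3, 0, 8, 9, 5, 6, 7, 4, 1]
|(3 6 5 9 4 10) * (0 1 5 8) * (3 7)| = |(0 1 5 9 4 10 7 3 6 8)| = 10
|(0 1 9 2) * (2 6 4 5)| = |(0 1 9 6 4 5 2)| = 7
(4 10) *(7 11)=[0, 1, 2, 3, 10, 5, 6, 11, 8, 9, 4, 7]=(4 10)(7 11)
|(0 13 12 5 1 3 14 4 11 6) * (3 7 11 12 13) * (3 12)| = |(0 12 5 1 7 11 6)(3 14 4)| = 21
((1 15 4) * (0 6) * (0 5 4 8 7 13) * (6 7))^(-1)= (0 13 7)(1 4 5 6 8 15)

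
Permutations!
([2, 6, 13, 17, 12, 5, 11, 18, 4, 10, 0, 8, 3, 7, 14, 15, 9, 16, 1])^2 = [13, 11, 7, 16, 3, 5, 8, 1, 12, 0, 2, 4, 17, 18, 14, 15, 10, 9, 6]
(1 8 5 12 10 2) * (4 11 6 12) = (1 8 5 4 11 6 12 10 2) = [0, 8, 1, 3, 11, 4, 12, 7, 5, 9, 2, 6, 10]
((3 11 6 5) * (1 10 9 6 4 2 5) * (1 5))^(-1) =(1 2 4 11 3 5 6 9 10)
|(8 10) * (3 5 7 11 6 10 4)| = |(3 5 7 11 6 10 8 4)| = 8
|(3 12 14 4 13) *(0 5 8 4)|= 8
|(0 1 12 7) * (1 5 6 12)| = 5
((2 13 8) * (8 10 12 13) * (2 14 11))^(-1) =(2 11 14 8)(10 13 12) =((2 8 14 11)(10 12 13))^(-1)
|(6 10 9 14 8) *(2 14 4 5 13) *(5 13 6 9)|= 6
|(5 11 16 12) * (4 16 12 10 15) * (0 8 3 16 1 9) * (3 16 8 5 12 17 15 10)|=24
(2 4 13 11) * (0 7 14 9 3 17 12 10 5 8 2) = (0 7 14 9 3 17 12 10 5 8 2 4 13 11) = [7, 1, 4, 17, 13, 8, 6, 14, 2, 3, 5, 0, 10, 11, 9, 15, 16, 12]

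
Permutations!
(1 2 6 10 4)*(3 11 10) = (1 2 6 3 11 10 4) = [0, 2, 6, 11, 1, 5, 3, 7, 8, 9, 4, 10]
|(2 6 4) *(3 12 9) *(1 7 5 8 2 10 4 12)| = |(1 7 5 8 2 6 12 9 3)(4 10)| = 18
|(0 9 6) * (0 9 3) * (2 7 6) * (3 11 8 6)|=8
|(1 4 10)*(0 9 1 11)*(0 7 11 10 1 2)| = 6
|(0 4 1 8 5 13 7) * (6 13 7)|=6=|(0 4 1 8 5 7)(6 13)|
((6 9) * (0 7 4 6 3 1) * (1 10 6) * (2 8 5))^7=((0 7 4 1)(2 8 5)(3 10 6 9))^7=(0 1 4 7)(2 8 5)(3 9 6 10)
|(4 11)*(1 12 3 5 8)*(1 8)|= 4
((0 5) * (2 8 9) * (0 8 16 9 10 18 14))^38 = ((0 5 8 10 18 14)(2 16 9))^38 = (0 8 18)(2 9 16)(5 10 14)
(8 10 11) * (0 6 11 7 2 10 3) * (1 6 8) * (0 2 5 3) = (0 8)(1 6 11)(2 10 7 5 3) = [8, 6, 10, 2, 4, 3, 11, 5, 0, 9, 7, 1]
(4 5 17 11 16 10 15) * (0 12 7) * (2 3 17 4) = [12, 1, 3, 17, 5, 4, 6, 0, 8, 9, 15, 16, 7, 13, 14, 2, 10, 11] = (0 12 7)(2 3 17 11 16 10 15)(4 5)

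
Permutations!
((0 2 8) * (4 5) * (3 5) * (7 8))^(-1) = ((0 2 7 8)(3 5 4))^(-1) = (0 8 7 2)(3 4 5)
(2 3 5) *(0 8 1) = [8, 0, 3, 5, 4, 2, 6, 7, 1] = (0 8 1)(2 3 5)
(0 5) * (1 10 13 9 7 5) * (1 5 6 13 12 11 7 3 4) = (0 5)(1 10 12 11 7 6 13 9 3 4) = [5, 10, 2, 4, 1, 0, 13, 6, 8, 3, 12, 7, 11, 9]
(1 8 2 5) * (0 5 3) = (0 5 1 8 2 3) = [5, 8, 3, 0, 4, 1, 6, 7, 2]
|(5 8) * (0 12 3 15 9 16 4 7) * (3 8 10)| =11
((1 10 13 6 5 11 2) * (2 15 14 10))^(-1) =(1 2)(5 6 13 10 14 15 11)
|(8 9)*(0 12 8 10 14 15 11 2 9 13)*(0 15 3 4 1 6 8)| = 12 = |(0 12)(1 6 8 13 15 11 2 9 10 14 3 4)|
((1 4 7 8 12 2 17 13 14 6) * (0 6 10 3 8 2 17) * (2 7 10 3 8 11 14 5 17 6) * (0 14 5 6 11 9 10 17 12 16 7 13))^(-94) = (0 9 7 4 14 8 6)(1 2 10 13 17 3 16)(5 11 12)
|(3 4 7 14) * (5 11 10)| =|(3 4 7 14)(5 11 10)| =12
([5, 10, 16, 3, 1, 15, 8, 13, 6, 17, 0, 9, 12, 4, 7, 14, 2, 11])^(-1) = (0 10 1 4 13 7 14 15 5)(2 16)(6 8)(9 11 17)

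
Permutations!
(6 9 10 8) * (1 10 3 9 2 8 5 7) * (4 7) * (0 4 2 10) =[4, 0, 8, 9, 7, 2, 10, 1, 6, 3, 5] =(0 4 7 1)(2 8 6 10 5)(3 9)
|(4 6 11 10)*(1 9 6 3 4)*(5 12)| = 10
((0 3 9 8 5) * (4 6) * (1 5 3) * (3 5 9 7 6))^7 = (0 9 5 1 8)(3 4 6 7)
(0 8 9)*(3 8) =[3, 1, 2, 8, 4, 5, 6, 7, 9, 0] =(0 3 8 9)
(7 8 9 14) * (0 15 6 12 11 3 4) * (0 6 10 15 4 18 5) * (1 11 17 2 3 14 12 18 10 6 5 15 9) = (0 4 5)(1 11 14 7 8)(2 3 10 9 12 17)(6 18 15) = [4, 11, 3, 10, 5, 0, 18, 8, 1, 12, 9, 14, 17, 13, 7, 6, 16, 2, 15]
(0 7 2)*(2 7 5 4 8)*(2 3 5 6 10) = (0 6 10 2)(3 5 4 8) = [6, 1, 0, 5, 8, 4, 10, 7, 3, 9, 2]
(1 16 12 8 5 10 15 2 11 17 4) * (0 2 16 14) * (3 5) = [2, 14, 11, 5, 1, 10, 6, 7, 3, 9, 15, 17, 8, 13, 0, 16, 12, 4] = (0 2 11 17 4 1 14)(3 5 10 15 16 12 8)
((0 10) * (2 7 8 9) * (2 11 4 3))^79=(0 10)(2 8 11 3 7 9 4)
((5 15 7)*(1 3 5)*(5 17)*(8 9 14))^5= (1 7 15 5 17 3)(8 14 9)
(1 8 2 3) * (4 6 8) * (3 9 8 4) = [0, 3, 9, 1, 6, 5, 4, 7, 2, 8] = (1 3)(2 9 8)(4 6)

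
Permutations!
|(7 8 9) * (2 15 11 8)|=6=|(2 15 11 8 9 7)|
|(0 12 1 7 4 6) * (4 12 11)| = 12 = |(0 11 4 6)(1 7 12)|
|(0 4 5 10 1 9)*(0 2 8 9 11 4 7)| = 30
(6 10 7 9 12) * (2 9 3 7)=(2 9 12 6 10)(3 7)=[0, 1, 9, 7, 4, 5, 10, 3, 8, 12, 2, 11, 6]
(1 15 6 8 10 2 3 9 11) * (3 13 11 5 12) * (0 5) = (0 5 12 3 9)(1 15 6 8 10 2 13 11) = [5, 15, 13, 9, 4, 12, 8, 7, 10, 0, 2, 1, 3, 11, 14, 6]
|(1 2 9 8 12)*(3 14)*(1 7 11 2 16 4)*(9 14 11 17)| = 60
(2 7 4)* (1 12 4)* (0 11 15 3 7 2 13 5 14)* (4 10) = (0 11 15 3 7 1 12 10 4 13 5 14) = [11, 12, 2, 7, 13, 14, 6, 1, 8, 9, 4, 15, 10, 5, 0, 3]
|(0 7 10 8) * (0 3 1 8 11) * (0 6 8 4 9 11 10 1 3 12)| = 9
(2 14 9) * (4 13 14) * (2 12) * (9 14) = (14)(2 4 13 9 12) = [0, 1, 4, 3, 13, 5, 6, 7, 8, 12, 10, 11, 2, 9, 14]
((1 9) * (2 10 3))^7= (1 9)(2 10 3)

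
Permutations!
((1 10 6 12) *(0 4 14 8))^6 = ((0 4 14 8)(1 10 6 12))^6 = (0 14)(1 6)(4 8)(10 12)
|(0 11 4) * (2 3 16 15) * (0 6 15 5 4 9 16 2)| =8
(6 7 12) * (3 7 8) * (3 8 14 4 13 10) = (3 7 12 6 14 4 13 10) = [0, 1, 2, 7, 13, 5, 14, 12, 8, 9, 3, 11, 6, 10, 4]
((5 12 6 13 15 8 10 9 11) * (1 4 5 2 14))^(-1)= (1 14 2 11 9 10 8 15 13 6 12 5 4)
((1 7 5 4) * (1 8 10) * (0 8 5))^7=(0 10 7 8 1)(4 5)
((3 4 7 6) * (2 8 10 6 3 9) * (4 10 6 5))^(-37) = (2 9 6 8)(3 4 10 7 5)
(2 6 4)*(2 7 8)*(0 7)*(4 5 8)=(0 7 4)(2 6 5 8)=[7, 1, 6, 3, 0, 8, 5, 4, 2]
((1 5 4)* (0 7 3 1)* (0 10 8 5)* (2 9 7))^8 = (10)(0 9 3)(1 2 7) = ((0 2 9 7 3 1)(4 10 8 5))^8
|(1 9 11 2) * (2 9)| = |(1 2)(9 11)| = 2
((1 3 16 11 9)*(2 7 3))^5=(1 11 3 2 9 16 7)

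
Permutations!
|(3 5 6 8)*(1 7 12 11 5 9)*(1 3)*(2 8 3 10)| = |(1 7 12 11 5 6 3 9 10 2 8)| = 11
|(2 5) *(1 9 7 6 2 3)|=7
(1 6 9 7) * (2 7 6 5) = (1 5 2 7)(6 9) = [0, 5, 7, 3, 4, 2, 9, 1, 8, 6]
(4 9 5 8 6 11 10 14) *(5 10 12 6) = (4 9 10 14)(5 8)(6 11 12) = [0, 1, 2, 3, 9, 8, 11, 7, 5, 10, 14, 12, 6, 13, 4]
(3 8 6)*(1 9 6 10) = (1 9 6 3 8 10) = [0, 9, 2, 8, 4, 5, 3, 7, 10, 6, 1]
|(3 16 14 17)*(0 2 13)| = 12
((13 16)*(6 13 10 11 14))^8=((6 13 16 10 11 14))^8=(6 16 11)(10 14 13)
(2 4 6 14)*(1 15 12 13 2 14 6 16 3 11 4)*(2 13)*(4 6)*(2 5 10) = (1 15 12 5 10 2)(3 11 6 4 16) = [0, 15, 1, 11, 16, 10, 4, 7, 8, 9, 2, 6, 5, 13, 14, 12, 3]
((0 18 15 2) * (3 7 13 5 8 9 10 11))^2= ((0 18 15 2)(3 7 13 5 8 9 10 11))^2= (0 15)(2 18)(3 13 8 10)(5 9 11 7)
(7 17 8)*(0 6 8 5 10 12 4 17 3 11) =(0 6 8 7 3 11)(4 17 5 10 12) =[6, 1, 2, 11, 17, 10, 8, 3, 7, 9, 12, 0, 4, 13, 14, 15, 16, 5]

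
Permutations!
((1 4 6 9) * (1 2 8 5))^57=((1 4 6 9 2 8 5))^57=(1 4 6 9 2 8 5)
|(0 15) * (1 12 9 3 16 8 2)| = 14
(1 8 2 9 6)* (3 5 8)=[0, 3, 9, 5, 4, 8, 1, 7, 2, 6]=(1 3 5 8 2 9 6)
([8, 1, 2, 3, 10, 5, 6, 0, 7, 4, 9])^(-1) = [7, 1, 2, 3, 9, 5, 6, 8, 0, 10, 4]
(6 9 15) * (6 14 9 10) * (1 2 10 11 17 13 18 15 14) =(1 2 10 6 11 17 13 18 15)(9 14) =[0, 2, 10, 3, 4, 5, 11, 7, 8, 14, 6, 17, 12, 18, 9, 1, 16, 13, 15]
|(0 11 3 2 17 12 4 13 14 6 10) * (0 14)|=|(0 11 3 2 17 12 4 13)(6 10 14)|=24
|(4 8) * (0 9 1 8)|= 5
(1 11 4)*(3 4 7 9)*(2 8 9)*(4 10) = (1 11 7 2 8 9 3 10 4) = [0, 11, 8, 10, 1, 5, 6, 2, 9, 3, 4, 7]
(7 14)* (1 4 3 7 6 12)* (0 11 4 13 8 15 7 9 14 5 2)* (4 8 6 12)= (0 11 8 15 7 5 2)(1 13 6 4 3 9 14 12)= [11, 13, 0, 9, 3, 2, 4, 5, 15, 14, 10, 8, 1, 6, 12, 7]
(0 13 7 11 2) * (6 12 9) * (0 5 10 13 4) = [4, 1, 5, 3, 0, 10, 12, 11, 8, 6, 13, 2, 9, 7] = (0 4)(2 5 10 13 7 11)(6 12 9)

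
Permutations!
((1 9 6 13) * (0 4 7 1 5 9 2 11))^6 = (5 6)(9 13)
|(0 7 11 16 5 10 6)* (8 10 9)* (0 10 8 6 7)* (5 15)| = 8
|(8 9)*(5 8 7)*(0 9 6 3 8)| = 12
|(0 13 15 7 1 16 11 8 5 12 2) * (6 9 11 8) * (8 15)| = |(0 13 8 5 12 2)(1 16 15 7)(6 9 11)| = 12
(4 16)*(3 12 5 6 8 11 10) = (3 12 5 6 8 11 10)(4 16) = [0, 1, 2, 12, 16, 6, 8, 7, 11, 9, 3, 10, 5, 13, 14, 15, 4]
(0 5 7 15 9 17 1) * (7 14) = (0 5 14 7 15 9 17 1) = [5, 0, 2, 3, 4, 14, 6, 15, 8, 17, 10, 11, 12, 13, 7, 9, 16, 1]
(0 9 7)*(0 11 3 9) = [0, 1, 2, 9, 4, 5, 6, 11, 8, 7, 10, 3] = (3 9 7 11)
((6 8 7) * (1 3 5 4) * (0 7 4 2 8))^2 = (0 6 7)(1 5 8)(2 4 3)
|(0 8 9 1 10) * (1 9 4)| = 5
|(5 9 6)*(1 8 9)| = 5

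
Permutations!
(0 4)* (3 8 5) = [4, 1, 2, 8, 0, 3, 6, 7, 5] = (0 4)(3 8 5)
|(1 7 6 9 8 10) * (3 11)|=6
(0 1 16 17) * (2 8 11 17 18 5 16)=(0 1 2 8 11 17)(5 16 18)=[1, 2, 8, 3, 4, 16, 6, 7, 11, 9, 10, 17, 12, 13, 14, 15, 18, 0, 5]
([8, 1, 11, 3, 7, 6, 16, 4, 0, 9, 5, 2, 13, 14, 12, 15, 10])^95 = [8, 1, 11, 3, 7, 10, 5, 4, 0, 9, 16, 2, 14, 12, 13, 15, 6]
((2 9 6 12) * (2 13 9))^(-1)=(6 9 13 12)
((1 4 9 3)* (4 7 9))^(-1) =((1 7 9 3))^(-1) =(1 3 9 7)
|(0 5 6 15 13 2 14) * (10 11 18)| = |(0 5 6 15 13 2 14)(10 11 18)| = 21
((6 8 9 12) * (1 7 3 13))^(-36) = ((1 7 3 13)(6 8 9 12))^(-36) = (13)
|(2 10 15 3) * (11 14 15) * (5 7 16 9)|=|(2 10 11 14 15 3)(5 7 16 9)|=12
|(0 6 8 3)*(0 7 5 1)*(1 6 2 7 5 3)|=|(0 2 7 3 5 6 8 1)|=8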